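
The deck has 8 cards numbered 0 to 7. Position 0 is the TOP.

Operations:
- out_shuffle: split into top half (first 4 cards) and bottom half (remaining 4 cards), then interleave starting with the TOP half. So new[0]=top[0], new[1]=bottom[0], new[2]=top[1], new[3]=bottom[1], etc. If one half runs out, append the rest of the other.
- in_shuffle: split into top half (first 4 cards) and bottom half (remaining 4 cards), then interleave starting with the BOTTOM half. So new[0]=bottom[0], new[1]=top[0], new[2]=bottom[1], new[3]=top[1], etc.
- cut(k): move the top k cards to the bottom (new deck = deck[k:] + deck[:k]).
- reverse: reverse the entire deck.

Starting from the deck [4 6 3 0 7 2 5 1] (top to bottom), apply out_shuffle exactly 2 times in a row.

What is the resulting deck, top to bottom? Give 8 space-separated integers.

Answer: 4 3 7 5 6 0 2 1

Derivation:
After op 1 (out_shuffle): [4 7 6 2 3 5 0 1]
After op 2 (out_shuffle): [4 3 7 5 6 0 2 1]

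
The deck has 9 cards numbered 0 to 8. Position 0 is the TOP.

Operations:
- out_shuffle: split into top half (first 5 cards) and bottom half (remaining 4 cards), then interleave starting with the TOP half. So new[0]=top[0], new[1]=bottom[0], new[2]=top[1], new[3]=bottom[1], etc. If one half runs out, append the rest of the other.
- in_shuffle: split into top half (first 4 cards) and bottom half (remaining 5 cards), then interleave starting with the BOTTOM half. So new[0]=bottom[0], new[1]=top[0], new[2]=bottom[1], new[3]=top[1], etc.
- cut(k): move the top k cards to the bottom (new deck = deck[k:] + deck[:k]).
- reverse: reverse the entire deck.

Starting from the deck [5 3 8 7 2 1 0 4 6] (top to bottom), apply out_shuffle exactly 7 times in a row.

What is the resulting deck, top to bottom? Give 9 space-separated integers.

After op 1 (out_shuffle): [5 1 3 0 8 4 7 6 2]
After op 2 (out_shuffle): [5 4 1 7 3 6 0 2 8]
After op 3 (out_shuffle): [5 6 4 0 1 2 7 8 3]
After op 4 (out_shuffle): [5 2 6 7 4 8 0 3 1]
After op 5 (out_shuffle): [5 8 2 0 6 3 7 1 4]
After op 6 (out_shuffle): [5 3 8 7 2 1 0 4 6]
After op 7 (out_shuffle): [5 1 3 0 8 4 7 6 2]

Answer: 5 1 3 0 8 4 7 6 2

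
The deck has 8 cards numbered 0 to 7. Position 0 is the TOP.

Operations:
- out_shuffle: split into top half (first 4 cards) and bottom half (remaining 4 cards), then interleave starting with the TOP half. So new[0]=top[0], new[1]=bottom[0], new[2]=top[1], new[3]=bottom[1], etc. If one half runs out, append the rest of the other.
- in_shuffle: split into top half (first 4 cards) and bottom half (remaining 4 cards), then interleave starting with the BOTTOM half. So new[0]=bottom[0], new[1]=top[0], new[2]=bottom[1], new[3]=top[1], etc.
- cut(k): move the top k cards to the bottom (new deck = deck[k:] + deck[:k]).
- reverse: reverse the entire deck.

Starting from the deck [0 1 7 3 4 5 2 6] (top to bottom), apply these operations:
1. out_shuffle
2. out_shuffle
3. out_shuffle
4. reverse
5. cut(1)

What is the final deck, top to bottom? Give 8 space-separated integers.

After op 1 (out_shuffle): [0 4 1 5 7 2 3 6]
After op 2 (out_shuffle): [0 7 4 2 1 3 5 6]
After op 3 (out_shuffle): [0 1 7 3 4 5 2 6]
After op 4 (reverse): [6 2 5 4 3 7 1 0]
After op 5 (cut(1)): [2 5 4 3 7 1 0 6]

Answer: 2 5 4 3 7 1 0 6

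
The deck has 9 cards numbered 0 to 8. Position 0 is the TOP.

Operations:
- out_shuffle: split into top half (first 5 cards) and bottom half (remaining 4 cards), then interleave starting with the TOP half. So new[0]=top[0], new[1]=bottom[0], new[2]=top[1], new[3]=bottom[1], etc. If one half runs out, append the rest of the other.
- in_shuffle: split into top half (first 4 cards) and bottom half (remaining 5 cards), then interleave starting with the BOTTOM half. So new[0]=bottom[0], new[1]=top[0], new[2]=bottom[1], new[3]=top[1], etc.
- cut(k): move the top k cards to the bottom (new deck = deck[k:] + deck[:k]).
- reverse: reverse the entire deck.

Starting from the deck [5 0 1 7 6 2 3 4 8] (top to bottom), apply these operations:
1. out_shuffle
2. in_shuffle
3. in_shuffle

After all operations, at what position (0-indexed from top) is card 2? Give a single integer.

Answer: 7

Derivation:
After op 1 (out_shuffle): [5 2 0 3 1 4 7 8 6]
After op 2 (in_shuffle): [1 5 4 2 7 0 8 3 6]
After op 3 (in_shuffle): [7 1 0 5 8 4 3 2 6]
Card 2 is at position 7.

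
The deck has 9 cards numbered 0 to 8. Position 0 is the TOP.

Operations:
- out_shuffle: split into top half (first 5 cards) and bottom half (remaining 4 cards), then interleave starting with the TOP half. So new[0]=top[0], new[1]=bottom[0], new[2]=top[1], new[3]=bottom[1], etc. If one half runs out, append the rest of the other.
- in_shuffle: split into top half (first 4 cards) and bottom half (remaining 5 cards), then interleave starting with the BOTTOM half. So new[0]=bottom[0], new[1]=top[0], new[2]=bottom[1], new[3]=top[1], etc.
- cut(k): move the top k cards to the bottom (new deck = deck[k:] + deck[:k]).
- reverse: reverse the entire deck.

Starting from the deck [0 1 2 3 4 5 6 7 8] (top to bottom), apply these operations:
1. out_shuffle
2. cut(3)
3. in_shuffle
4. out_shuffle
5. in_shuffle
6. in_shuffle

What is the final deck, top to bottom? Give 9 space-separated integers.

After op 1 (out_shuffle): [0 5 1 6 2 7 3 8 4]
After op 2 (cut(3)): [6 2 7 3 8 4 0 5 1]
After op 3 (in_shuffle): [8 6 4 2 0 7 5 3 1]
After op 4 (out_shuffle): [8 7 6 5 4 3 2 1 0]
After op 5 (in_shuffle): [4 8 3 7 2 6 1 5 0]
After op 6 (in_shuffle): [2 4 6 8 1 3 5 7 0]

Answer: 2 4 6 8 1 3 5 7 0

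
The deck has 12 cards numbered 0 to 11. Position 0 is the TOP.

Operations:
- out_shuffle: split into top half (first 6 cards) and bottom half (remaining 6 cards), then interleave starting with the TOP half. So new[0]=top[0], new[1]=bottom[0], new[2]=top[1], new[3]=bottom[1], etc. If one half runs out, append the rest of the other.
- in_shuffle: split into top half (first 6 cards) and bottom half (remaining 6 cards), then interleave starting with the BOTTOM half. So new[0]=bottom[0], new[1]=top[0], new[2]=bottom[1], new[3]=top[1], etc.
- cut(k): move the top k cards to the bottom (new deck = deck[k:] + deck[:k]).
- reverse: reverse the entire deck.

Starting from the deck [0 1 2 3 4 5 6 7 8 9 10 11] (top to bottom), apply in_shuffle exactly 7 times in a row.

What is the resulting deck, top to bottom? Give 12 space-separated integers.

After op 1 (in_shuffle): [6 0 7 1 8 2 9 3 10 4 11 5]
After op 2 (in_shuffle): [9 6 3 0 10 7 4 1 11 8 5 2]
After op 3 (in_shuffle): [4 9 1 6 11 3 8 0 5 10 2 7]
After op 4 (in_shuffle): [8 4 0 9 5 1 10 6 2 11 7 3]
After op 5 (in_shuffle): [10 8 6 4 2 0 11 9 7 5 3 1]
After op 6 (in_shuffle): [11 10 9 8 7 6 5 4 3 2 1 0]
After op 7 (in_shuffle): [5 11 4 10 3 9 2 8 1 7 0 6]

Answer: 5 11 4 10 3 9 2 8 1 7 0 6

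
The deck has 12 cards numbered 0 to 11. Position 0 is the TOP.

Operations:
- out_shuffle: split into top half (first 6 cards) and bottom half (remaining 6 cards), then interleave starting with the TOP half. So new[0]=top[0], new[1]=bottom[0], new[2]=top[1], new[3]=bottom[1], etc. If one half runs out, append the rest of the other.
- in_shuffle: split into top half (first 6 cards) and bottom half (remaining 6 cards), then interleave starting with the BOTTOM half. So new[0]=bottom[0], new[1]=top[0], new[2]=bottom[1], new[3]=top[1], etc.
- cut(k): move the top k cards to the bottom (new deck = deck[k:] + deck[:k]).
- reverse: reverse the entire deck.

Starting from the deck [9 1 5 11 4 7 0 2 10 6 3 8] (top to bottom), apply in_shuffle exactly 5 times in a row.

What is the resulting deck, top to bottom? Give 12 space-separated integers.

After op 1 (in_shuffle): [0 9 2 1 10 5 6 11 3 4 8 7]
After op 2 (in_shuffle): [6 0 11 9 3 2 4 1 8 10 7 5]
After op 3 (in_shuffle): [4 6 1 0 8 11 10 9 7 3 5 2]
After op 4 (in_shuffle): [10 4 9 6 7 1 3 0 5 8 2 11]
After op 5 (in_shuffle): [3 10 0 4 5 9 8 6 2 7 11 1]

Answer: 3 10 0 4 5 9 8 6 2 7 11 1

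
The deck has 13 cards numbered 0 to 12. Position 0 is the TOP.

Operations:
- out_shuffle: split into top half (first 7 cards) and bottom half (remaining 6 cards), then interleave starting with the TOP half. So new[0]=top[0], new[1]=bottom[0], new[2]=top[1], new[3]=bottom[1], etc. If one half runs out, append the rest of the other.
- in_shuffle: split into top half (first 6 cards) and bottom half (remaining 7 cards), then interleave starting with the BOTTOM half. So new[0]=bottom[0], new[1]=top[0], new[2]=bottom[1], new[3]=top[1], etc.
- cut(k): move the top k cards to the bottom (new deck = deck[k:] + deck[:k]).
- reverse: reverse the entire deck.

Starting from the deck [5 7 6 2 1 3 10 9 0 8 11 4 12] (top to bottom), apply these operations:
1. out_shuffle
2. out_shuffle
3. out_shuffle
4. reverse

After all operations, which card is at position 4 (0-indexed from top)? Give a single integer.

After op 1 (out_shuffle): [5 9 7 0 6 8 2 11 1 4 3 12 10]
After op 2 (out_shuffle): [5 11 9 1 7 4 0 3 6 12 8 10 2]
After op 3 (out_shuffle): [5 3 11 6 9 12 1 8 7 10 4 2 0]
After op 4 (reverse): [0 2 4 10 7 8 1 12 9 6 11 3 5]
Position 4: card 7.

Answer: 7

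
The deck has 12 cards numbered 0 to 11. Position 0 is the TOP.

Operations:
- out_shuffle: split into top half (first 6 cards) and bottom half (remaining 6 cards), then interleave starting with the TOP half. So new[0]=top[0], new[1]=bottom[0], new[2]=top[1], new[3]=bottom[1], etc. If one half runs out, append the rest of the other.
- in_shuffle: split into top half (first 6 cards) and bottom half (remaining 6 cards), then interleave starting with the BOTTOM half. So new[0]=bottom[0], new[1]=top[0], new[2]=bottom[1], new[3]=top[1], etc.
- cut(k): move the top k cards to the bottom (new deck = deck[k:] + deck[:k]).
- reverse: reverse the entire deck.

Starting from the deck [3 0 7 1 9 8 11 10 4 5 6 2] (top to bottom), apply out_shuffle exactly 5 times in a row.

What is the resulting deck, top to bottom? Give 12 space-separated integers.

After op 1 (out_shuffle): [3 11 0 10 7 4 1 5 9 6 8 2]
After op 2 (out_shuffle): [3 1 11 5 0 9 10 6 7 8 4 2]
After op 3 (out_shuffle): [3 10 1 6 11 7 5 8 0 4 9 2]
After op 4 (out_shuffle): [3 5 10 8 1 0 6 4 11 9 7 2]
After op 5 (out_shuffle): [3 6 5 4 10 11 8 9 1 7 0 2]

Answer: 3 6 5 4 10 11 8 9 1 7 0 2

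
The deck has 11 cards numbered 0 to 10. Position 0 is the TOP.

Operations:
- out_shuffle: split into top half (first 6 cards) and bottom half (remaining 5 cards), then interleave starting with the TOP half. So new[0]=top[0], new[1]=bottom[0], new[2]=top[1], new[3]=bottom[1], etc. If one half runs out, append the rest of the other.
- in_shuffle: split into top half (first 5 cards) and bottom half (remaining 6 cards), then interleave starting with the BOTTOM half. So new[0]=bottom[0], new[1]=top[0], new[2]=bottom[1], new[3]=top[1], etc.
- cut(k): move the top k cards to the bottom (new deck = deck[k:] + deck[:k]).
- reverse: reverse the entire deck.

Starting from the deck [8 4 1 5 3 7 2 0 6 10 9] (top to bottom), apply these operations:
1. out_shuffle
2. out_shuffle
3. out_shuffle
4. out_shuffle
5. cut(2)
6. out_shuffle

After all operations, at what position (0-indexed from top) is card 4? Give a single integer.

Answer: 6

Derivation:
After op 1 (out_shuffle): [8 2 4 0 1 6 5 10 3 9 7]
After op 2 (out_shuffle): [8 5 2 10 4 3 0 9 1 7 6]
After op 3 (out_shuffle): [8 0 5 9 2 1 10 7 4 6 3]
After op 4 (out_shuffle): [8 10 0 7 5 4 9 6 2 3 1]
After op 5 (cut(2)): [0 7 5 4 9 6 2 3 1 8 10]
After op 6 (out_shuffle): [0 2 7 3 5 1 4 8 9 10 6]
Card 4 is at position 6.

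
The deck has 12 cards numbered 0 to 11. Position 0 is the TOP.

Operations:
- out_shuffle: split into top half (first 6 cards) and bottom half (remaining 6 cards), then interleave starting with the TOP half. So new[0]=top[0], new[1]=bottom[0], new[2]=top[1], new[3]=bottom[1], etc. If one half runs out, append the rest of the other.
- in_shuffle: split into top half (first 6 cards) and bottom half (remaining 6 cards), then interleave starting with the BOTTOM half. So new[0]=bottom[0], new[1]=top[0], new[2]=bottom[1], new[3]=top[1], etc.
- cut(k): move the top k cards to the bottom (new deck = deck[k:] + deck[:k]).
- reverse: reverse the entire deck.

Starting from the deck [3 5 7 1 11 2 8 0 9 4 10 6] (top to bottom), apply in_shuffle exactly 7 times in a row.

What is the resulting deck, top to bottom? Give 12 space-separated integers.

After op 1 (in_shuffle): [8 3 0 5 9 7 4 1 10 11 6 2]
After op 2 (in_shuffle): [4 8 1 3 10 0 11 5 6 9 2 7]
After op 3 (in_shuffle): [11 4 5 8 6 1 9 3 2 10 7 0]
After op 4 (in_shuffle): [9 11 3 4 2 5 10 8 7 6 0 1]
After op 5 (in_shuffle): [10 9 8 11 7 3 6 4 0 2 1 5]
After op 6 (in_shuffle): [6 10 4 9 0 8 2 11 1 7 5 3]
After op 7 (in_shuffle): [2 6 11 10 1 4 7 9 5 0 3 8]

Answer: 2 6 11 10 1 4 7 9 5 0 3 8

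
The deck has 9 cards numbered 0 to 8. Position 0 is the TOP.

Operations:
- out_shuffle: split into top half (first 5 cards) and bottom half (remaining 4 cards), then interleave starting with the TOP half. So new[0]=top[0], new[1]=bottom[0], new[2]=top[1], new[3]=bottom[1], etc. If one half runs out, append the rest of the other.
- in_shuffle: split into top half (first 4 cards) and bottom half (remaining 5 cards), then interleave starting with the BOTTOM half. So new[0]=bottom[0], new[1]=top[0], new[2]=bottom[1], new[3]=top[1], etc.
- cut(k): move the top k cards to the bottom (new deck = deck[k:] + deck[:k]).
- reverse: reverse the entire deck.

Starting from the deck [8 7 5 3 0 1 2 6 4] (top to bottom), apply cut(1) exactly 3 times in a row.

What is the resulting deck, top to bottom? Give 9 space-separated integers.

After op 1 (cut(1)): [7 5 3 0 1 2 6 4 8]
After op 2 (cut(1)): [5 3 0 1 2 6 4 8 7]
After op 3 (cut(1)): [3 0 1 2 6 4 8 7 5]

Answer: 3 0 1 2 6 4 8 7 5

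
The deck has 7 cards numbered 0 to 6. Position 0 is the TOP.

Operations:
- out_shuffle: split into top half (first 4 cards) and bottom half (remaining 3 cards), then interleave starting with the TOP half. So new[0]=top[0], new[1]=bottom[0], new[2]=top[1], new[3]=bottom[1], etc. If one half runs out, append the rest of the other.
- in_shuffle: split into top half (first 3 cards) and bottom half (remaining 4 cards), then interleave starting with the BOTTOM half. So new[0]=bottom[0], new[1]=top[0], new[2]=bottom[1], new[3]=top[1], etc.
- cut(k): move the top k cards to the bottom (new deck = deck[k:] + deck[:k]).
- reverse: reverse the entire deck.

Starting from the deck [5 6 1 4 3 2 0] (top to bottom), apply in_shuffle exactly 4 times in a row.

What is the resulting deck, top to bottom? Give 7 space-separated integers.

After op 1 (in_shuffle): [4 5 3 6 2 1 0]
After op 2 (in_shuffle): [6 4 2 5 1 3 0]
After op 3 (in_shuffle): [5 6 1 4 3 2 0]
After op 4 (in_shuffle): [4 5 3 6 2 1 0]

Answer: 4 5 3 6 2 1 0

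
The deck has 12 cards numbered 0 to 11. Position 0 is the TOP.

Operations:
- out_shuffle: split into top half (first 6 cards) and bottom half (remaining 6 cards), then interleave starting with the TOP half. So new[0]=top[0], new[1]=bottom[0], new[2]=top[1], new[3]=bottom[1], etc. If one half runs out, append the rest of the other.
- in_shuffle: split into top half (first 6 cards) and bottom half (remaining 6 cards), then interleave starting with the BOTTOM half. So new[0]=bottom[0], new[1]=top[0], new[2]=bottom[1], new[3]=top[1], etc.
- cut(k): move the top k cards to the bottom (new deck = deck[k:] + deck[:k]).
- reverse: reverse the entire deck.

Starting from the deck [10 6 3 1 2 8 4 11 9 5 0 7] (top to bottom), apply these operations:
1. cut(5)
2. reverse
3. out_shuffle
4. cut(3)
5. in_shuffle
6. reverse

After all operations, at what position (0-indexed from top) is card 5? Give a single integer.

After op 1 (cut(5)): [8 4 11 9 5 0 7 10 6 3 1 2]
After op 2 (reverse): [2 1 3 6 10 7 0 5 9 11 4 8]
After op 3 (out_shuffle): [2 0 1 5 3 9 6 11 10 4 7 8]
After op 4 (cut(3)): [5 3 9 6 11 10 4 7 8 2 0 1]
After op 5 (in_shuffle): [4 5 7 3 8 9 2 6 0 11 1 10]
After op 6 (reverse): [10 1 11 0 6 2 9 8 3 7 5 4]
Card 5 is at position 10.

Answer: 10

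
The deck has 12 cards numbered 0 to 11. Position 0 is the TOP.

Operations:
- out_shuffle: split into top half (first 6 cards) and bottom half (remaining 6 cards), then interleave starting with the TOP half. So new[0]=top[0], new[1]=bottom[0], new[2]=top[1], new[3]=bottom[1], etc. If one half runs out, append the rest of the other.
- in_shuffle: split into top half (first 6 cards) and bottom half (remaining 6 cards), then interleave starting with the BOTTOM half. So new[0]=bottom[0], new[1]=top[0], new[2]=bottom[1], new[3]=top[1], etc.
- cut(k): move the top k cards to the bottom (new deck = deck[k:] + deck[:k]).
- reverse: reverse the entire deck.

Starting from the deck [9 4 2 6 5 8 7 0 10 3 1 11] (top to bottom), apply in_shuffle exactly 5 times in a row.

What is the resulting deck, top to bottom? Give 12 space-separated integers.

After op 1 (in_shuffle): [7 9 0 4 10 2 3 6 1 5 11 8]
After op 2 (in_shuffle): [3 7 6 9 1 0 5 4 11 10 8 2]
After op 3 (in_shuffle): [5 3 4 7 11 6 10 9 8 1 2 0]
After op 4 (in_shuffle): [10 5 9 3 8 4 1 7 2 11 0 6]
After op 5 (in_shuffle): [1 10 7 5 2 9 11 3 0 8 6 4]

Answer: 1 10 7 5 2 9 11 3 0 8 6 4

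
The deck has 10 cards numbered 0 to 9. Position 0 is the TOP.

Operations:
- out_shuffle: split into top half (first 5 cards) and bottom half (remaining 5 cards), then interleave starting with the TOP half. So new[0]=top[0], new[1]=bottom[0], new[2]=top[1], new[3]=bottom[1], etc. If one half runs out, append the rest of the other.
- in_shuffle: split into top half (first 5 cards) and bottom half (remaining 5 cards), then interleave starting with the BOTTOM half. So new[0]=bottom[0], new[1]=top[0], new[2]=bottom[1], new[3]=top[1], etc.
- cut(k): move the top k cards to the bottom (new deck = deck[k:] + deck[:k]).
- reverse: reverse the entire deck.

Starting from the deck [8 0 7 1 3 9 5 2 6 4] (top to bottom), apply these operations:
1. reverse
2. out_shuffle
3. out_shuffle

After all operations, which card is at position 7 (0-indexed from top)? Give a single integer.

Answer: 9

Derivation:
After op 1 (reverse): [4 6 2 5 9 3 1 7 0 8]
After op 2 (out_shuffle): [4 3 6 1 2 7 5 0 9 8]
After op 3 (out_shuffle): [4 7 3 5 6 0 1 9 2 8]
Position 7: card 9.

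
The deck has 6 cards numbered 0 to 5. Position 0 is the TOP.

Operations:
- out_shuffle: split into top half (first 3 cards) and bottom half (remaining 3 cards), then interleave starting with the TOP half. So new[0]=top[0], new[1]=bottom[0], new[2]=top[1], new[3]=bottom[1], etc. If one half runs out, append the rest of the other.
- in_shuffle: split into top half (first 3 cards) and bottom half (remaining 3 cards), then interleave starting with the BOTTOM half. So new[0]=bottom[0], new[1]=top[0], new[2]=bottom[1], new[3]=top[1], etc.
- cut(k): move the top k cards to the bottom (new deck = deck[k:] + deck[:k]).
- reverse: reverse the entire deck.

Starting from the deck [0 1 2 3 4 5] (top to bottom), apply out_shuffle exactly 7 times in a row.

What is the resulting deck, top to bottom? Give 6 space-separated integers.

Answer: 0 2 4 1 3 5

Derivation:
After op 1 (out_shuffle): [0 3 1 4 2 5]
After op 2 (out_shuffle): [0 4 3 2 1 5]
After op 3 (out_shuffle): [0 2 4 1 3 5]
After op 4 (out_shuffle): [0 1 2 3 4 5]
After op 5 (out_shuffle): [0 3 1 4 2 5]
After op 6 (out_shuffle): [0 4 3 2 1 5]
After op 7 (out_shuffle): [0 2 4 1 3 5]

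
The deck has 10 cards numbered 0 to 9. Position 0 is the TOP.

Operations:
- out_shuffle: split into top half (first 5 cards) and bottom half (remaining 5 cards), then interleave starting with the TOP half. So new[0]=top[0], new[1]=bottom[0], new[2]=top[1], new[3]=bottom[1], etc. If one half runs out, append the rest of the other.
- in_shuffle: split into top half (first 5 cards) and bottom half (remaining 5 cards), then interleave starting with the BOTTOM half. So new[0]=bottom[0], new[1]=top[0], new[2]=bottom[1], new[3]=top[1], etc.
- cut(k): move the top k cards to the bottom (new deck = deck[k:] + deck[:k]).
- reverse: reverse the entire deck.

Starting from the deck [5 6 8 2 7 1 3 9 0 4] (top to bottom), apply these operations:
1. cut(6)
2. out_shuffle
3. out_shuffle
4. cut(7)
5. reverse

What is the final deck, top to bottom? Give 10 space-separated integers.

Answer: 8 7 9 4 6 2 3 1 0 5

Derivation:
After op 1 (cut(6)): [3 9 0 4 5 6 8 2 7 1]
After op 2 (out_shuffle): [3 6 9 8 0 2 4 7 5 1]
After op 3 (out_shuffle): [3 2 6 4 9 7 8 5 0 1]
After op 4 (cut(7)): [5 0 1 3 2 6 4 9 7 8]
After op 5 (reverse): [8 7 9 4 6 2 3 1 0 5]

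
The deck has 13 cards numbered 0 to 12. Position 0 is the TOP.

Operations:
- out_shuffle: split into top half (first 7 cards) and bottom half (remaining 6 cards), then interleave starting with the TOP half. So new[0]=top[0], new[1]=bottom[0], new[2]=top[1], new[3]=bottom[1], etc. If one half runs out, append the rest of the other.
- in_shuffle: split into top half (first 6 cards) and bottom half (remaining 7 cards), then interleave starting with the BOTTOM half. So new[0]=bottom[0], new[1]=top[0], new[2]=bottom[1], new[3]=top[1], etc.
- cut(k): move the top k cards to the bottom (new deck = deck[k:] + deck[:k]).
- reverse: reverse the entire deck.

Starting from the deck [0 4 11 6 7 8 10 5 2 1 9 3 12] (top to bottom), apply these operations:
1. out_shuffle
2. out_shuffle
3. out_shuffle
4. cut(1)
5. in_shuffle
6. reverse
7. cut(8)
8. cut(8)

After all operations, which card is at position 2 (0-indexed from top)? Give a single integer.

Answer: 5

Derivation:
After op 1 (out_shuffle): [0 5 4 2 11 1 6 9 7 3 8 12 10]
After op 2 (out_shuffle): [0 9 5 7 4 3 2 8 11 12 1 10 6]
After op 3 (out_shuffle): [0 8 9 11 5 12 7 1 4 10 3 6 2]
After op 4 (cut(1)): [8 9 11 5 12 7 1 4 10 3 6 2 0]
After op 5 (in_shuffle): [1 8 4 9 10 11 3 5 6 12 2 7 0]
After op 6 (reverse): [0 7 2 12 6 5 3 11 10 9 4 8 1]
After op 7 (cut(8)): [10 9 4 8 1 0 7 2 12 6 5 3 11]
After op 8 (cut(8)): [12 6 5 3 11 10 9 4 8 1 0 7 2]
Position 2: card 5.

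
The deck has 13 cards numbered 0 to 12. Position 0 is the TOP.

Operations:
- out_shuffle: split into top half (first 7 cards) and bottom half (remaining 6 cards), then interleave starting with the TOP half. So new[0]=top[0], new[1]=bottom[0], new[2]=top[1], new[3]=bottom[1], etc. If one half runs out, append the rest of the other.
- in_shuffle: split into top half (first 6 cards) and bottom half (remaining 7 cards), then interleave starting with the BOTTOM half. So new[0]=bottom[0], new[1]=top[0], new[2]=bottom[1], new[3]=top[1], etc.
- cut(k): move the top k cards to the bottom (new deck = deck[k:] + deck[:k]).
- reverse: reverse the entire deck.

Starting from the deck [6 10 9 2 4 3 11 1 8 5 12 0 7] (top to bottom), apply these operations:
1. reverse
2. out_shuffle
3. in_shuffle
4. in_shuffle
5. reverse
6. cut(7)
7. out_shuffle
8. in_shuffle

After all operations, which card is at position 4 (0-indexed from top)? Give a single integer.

After op 1 (reverse): [7 0 12 5 8 1 11 3 4 2 9 10 6]
After op 2 (out_shuffle): [7 3 0 4 12 2 5 9 8 10 1 6 11]
After op 3 (in_shuffle): [5 7 9 3 8 0 10 4 1 12 6 2 11]
After op 4 (in_shuffle): [10 5 4 7 1 9 12 3 6 8 2 0 11]
After op 5 (reverse): [11 0 2 8 6 3 12 9 1 7 4 5 10]
After op 6 (cut(7)): [9 1 7 4 5 10 11 0 2 8 6 3 12]
After op 7 (out_shuffle): [9 0 1 2 7 8 4 6 5 3 10 12 11]
After op 8 (in_shuffle): [4 9 6 0 5 1 3 2 10 7 12 8 11]
Position 4: card 5.

Answer: 5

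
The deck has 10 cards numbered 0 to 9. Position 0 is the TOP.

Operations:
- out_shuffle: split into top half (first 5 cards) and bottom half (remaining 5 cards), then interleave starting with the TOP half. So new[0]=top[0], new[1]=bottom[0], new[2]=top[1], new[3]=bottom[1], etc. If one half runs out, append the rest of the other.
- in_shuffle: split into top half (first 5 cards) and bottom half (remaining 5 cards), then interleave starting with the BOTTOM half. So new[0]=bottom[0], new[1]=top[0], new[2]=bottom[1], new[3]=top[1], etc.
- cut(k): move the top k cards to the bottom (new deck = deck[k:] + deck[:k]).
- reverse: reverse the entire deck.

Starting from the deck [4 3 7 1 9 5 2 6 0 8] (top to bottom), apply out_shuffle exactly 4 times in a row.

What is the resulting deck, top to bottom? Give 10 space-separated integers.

After op 1 (out_shuffle): [4 5 3 2 7 6 1 0 9 8]
After op 2 (out_shuffle): [4 6 5 1 3 0 2 9 7 8]
After op 3 (out_shuffle): [4 0 6 2 5 9 1 7 3 8]
After op 4 (out_shuffle): [4 9 0 1 6 7 2 3 5 8]

Answer: 4 9 0 1 6 7 2 3 5 8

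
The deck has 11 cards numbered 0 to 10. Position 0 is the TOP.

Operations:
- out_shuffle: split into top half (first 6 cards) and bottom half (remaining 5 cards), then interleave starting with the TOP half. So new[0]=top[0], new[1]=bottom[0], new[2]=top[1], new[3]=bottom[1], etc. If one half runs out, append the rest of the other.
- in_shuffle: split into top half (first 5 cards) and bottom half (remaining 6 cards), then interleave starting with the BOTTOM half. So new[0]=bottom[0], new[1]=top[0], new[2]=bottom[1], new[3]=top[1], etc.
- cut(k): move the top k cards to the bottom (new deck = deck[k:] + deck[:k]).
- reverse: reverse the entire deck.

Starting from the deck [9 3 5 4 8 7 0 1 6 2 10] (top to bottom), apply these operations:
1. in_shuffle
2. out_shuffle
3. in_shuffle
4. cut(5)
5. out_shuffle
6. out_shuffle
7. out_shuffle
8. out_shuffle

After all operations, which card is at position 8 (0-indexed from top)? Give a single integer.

After op 1 (in_shuffle): [7 9 0 3 1 5 6 4 2 8 10]
After op 2 (out_shuffle): [7 6 9 4 0 2 3 8 1 10 5]
After op 3 (in_shuffle): [2 7 3 6 8 9 1 4 10 0 5]
After op 4 (cut(5)): [9 1 4 10 0 5 2 7 3 6 8]
After op 5 (out_shuffle): [9 2 1 7 4 3 10 6 0 8 5]
After op 6 (out_shuffle): [9 10 2 6 1 0 7 8 4 5 3]
After op 7 (out_shuffle): [9 7 10 8 2 4 6 5 1 3 0]
After op 8 (out_shuffle): [9 6 7 5 10 1 8 3 2 0 4]
Position 8: card 2.

Answer: 2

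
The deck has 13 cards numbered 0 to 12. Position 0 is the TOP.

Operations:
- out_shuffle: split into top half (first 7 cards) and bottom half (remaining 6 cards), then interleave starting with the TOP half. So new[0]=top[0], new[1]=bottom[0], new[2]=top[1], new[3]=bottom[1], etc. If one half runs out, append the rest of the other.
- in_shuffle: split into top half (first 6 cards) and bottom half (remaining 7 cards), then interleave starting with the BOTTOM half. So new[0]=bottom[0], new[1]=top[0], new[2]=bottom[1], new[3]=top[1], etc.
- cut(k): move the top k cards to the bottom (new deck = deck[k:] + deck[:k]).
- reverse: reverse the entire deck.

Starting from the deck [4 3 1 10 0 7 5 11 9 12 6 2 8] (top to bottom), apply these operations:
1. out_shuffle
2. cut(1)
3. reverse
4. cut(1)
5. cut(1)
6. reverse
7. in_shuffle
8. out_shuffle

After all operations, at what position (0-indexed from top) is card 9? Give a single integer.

After op 1 (out_shuffle): [4 11 3 9 1 12 10 6 0 2 7 8 5]
After op 2 (cut(1)): [11 3 9 1 12 10 6 0 2 7 8 5 4]
After op 3 (reverse): [4 5 8 7 2 0 6 10 12 1 9 3 11]
After op 4 (cut(1)): [5 8 7 2 0 6 10 12 1 9 3 11 4]
After op 5 (cut(1)): [8 7 2 0 6 10 12 1 9 3 11 4 5]
After op 6 (reverse): [5 4 11 3 9 1 12 10 6 0 2 7 8]
After op 7 (in_shuffle): [12 5 10 4 6 11 0 3 2 9 7 1 8]
After op 8 (out_shuffle): [12 3 5 2 10 9 4 7 6 1 11 8 0]
Card 9 is at position 5.

Answer: 5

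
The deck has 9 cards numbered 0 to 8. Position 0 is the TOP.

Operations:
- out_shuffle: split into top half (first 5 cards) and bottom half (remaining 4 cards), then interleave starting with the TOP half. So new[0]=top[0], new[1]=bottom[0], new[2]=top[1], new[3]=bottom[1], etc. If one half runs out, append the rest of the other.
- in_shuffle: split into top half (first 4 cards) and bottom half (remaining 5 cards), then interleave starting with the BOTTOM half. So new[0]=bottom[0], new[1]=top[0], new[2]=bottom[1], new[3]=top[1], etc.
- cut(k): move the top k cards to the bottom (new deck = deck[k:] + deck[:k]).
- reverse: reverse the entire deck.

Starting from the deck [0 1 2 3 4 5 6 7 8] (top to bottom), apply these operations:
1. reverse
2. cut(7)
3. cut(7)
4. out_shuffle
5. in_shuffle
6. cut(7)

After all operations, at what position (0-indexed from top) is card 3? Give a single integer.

After op 1 (reverse): [8 7 6 5 4 3 2 1 0]
After op 2 (cut(7)): [1 0 8 7 6 5 4 3 2]
After op 3 (cut(7)): [3 2 1 0 8 7 6 5 4]
After op 4 (out_shuffle): [3 7 2 6 1 5 0 4 8]
After op 5 (in_shuffle): [1 3 5 7 0 2 4 6 8]
After op 6 (cut(7)): [6 8 1 3 5 7 0 2 4]
Card 3 is at position 3.

Answer: 3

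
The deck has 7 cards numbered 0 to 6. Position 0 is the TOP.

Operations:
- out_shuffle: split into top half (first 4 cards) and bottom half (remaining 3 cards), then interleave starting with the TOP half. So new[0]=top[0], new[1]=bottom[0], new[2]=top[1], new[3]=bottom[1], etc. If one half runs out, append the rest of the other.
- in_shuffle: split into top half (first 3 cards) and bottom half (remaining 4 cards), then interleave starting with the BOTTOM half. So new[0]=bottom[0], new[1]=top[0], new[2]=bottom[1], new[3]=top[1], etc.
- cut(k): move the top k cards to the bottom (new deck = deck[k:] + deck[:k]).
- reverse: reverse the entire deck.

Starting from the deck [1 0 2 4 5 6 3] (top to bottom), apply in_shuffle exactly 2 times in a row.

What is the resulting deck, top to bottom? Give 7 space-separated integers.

After op 1 (in_shuffle): [4 1 5 0 6 2 3]
After op 2 (in_shuffle): [0 4 6 1 2 5 3]

Answer: 0 4 6 1 2 5 3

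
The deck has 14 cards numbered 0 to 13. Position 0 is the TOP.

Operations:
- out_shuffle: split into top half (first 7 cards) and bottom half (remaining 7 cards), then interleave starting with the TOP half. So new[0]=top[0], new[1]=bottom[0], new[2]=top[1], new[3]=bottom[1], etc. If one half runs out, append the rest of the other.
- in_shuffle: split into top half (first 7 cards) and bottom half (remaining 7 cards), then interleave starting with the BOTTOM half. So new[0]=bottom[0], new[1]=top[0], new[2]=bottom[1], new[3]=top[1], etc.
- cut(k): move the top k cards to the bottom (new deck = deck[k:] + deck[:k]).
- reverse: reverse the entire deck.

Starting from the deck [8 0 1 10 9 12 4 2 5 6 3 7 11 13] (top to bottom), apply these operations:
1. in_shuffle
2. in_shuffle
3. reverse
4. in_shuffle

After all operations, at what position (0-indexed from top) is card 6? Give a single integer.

Answer: 9

Derivation:
After op 1 (in_shuffle): [2 8 5 0 6 1 3 10 7 9 11 12 13 4]
After op 2 (in_shuffle): [10 2 7 8 9 5 11 0 12 6 13 1 4 3]
After op 3 (reverse): [3 4 1 13 6 12 0 11 5 9 8 7 2 10]
After op 4 (in_shuffle): [11 3 5 4 9 1 8 13 7 6 2 12 10 0]
Card 6 is at position 9.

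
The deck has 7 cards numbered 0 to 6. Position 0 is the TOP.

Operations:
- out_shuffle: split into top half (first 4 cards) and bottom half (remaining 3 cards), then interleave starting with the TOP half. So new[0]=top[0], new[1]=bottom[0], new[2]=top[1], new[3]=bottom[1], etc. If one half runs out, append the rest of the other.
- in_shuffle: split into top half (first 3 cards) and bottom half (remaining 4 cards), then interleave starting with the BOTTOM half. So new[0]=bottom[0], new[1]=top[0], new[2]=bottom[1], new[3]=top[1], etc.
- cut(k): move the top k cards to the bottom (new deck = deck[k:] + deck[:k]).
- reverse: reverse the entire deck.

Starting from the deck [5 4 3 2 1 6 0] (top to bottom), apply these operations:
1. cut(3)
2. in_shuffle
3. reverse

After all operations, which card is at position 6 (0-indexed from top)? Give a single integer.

After op 1 (cut(3)): [2 1 6 0 5 4 3]
After op 2 (in_shuffle): [0 2 5 1 4 6 3]
After op 3 (reverse): [3 6 4 1 5 2 0]
Position 6: card 0.

Answer: 0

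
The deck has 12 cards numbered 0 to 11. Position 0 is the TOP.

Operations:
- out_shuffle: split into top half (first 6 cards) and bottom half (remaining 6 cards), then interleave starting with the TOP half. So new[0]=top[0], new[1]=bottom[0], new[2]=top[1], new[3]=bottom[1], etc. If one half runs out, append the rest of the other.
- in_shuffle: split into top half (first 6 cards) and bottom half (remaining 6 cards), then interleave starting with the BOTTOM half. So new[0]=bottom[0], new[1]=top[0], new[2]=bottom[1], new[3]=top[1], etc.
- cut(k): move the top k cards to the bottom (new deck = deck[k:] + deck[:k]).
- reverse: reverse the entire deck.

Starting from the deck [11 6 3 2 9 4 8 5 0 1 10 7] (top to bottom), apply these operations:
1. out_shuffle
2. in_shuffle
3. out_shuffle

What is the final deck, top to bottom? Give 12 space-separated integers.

Answer: 2 10 11 5 1 4 8 3 9 7 6 0

Derivation:
After op 1 (out_shuffle): [11 8 6 5 3 0 2 1 9 10 4 7]
After op 2 (in_shuffle): [2 11 1 8 9 6 10 5 4 3 7 0]
After op 3 (out_shuffle): [2 10 11 5 1 4 8 3 9 7 6 0]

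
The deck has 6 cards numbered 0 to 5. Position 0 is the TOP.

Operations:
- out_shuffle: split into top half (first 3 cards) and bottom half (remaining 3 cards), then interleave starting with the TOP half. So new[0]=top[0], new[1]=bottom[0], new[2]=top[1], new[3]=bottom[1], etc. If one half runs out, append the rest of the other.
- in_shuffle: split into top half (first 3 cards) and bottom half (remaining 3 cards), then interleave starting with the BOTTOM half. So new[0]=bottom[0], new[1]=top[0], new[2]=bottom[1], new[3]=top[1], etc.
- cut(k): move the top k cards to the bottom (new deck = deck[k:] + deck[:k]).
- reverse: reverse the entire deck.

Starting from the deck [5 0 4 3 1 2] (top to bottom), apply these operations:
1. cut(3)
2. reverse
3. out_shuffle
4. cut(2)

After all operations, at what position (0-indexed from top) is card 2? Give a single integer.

Answer: 5

Derivation:
After op 1 (cut(3)): [3 1 2 5 0 4]
After op 2 (reverse): [4 0 5 2 1 3]
After op 3 (out_shuffle): [4 2 0 1 5 3]
After op 4 (cut(2)): [0 1 5 3 4 2]
Card 2 is at position 5.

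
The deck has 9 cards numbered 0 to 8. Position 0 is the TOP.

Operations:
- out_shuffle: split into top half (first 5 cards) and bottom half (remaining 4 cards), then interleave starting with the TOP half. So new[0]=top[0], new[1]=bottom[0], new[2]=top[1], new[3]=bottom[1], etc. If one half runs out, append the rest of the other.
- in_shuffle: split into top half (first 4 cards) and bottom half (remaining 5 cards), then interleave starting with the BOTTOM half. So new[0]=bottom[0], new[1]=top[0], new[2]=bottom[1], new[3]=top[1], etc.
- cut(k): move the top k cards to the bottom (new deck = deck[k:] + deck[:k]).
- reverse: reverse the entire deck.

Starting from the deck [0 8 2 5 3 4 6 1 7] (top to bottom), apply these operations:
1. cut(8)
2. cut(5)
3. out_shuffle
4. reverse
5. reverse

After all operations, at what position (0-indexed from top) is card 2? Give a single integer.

After op 1 (cut(8)): [7 0 8 2 5 3 4 6 1]
After op 2 (cut(5)): [3 4 6 1 7 0 8 2 5]
After op 3 (out_shuffle): [3 0 4 8 6 2 1 5 7]
After op 4 (reverse): [7 5 1 2 6 8 4 0 3]
After op 5 (reverse): [3 0 4 8 6 2 1 5 7]
Card 2 is at position 5.

Answer: 5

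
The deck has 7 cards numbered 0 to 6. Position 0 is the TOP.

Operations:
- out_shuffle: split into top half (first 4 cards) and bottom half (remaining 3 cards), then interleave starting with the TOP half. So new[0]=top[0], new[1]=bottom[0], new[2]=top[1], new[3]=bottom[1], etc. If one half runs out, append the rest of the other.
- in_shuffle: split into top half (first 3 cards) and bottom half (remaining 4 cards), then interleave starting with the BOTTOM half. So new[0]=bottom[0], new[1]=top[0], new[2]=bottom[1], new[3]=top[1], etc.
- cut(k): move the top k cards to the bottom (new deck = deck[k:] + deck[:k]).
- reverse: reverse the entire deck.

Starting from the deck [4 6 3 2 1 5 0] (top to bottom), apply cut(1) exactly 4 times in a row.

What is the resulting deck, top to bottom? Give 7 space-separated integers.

After op 1 (cut(1)): [6 3 2 1 5 0 4]
After op 2 (cut(1)): [3 2 1 5 0 4 6]
After op 3 (cut(1)): [2 1 5 0 4 6 3]
After op 4 (cut(1)): [1 5 0 4 6 3 2]

Answer: 1 5 0 4 6 3 2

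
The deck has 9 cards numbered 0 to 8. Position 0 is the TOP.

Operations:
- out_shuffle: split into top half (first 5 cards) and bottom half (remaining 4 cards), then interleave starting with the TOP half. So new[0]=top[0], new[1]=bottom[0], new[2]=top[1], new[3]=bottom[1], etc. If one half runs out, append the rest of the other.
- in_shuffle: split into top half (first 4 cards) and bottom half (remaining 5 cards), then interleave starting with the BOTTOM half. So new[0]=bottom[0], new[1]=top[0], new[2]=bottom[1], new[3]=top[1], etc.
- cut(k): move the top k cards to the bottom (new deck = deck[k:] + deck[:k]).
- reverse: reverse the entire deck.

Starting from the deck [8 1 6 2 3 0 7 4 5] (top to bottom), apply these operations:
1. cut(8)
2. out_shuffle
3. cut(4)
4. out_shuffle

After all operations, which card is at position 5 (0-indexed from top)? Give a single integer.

Answer: 8

Derivation:
After op 1 (cut(8)): [5 8 1 6 2 3 0 7 4]
After op 2 (out_shuffle): [5 3 8 0 1 7 6 4 2]
After op 3 (cut(4)): [1 7 6 4 2 5 3 8 0]
After op 4 (out_shuffle): [1 5 7 3 6 8 4 0 2]
Position 5: card 8.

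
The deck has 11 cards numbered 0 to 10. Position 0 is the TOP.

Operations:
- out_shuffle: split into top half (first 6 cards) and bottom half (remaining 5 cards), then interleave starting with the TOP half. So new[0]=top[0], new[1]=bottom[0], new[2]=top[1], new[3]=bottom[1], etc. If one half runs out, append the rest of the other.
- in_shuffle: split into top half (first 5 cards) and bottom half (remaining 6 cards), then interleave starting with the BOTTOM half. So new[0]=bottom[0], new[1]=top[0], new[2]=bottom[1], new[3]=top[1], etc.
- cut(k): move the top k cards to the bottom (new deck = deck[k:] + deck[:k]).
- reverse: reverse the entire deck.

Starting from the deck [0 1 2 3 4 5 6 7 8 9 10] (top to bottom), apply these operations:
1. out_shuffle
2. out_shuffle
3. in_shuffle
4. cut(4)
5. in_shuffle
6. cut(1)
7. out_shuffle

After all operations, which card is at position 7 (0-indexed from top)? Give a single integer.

Answer: 3

Derivation:
After op 1 (out_shuffle): [0 6 1 7 2 8 3 9 4 10 5]
After op 2 (out_shuffle): [0 3 6 9 1 4 7 10 2 5 8]
After op 3 (in_shuffle): [4 0 7 3 10 6 2 9 5 1 8]
After op 4 (cut(4)): [10 6 2 9 5 1 8 4 0 7 3]
After op 5 (in_shuffle): [1 10 8 6 4 2 0 9 7 5 3]
After op 6 (cut(1)): [10 8 6 4 2 0 9 7 5 3 1]
After op 7 (out_shuffle): [10 9 8 7 6 5 4 3 2 1 0]
Position 7: card 3.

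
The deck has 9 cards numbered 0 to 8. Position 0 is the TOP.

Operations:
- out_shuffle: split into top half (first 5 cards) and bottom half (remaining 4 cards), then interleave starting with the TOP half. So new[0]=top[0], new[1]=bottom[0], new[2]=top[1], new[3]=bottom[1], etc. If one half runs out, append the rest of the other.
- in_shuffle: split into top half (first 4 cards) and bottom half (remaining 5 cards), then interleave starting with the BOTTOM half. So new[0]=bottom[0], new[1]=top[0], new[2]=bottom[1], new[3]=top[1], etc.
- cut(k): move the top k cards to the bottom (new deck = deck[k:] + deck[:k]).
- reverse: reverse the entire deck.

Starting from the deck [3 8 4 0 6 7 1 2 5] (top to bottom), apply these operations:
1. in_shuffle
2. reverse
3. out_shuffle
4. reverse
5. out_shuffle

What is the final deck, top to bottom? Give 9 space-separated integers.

After op 1 (in_shuffle): [6 3 7 8 1 4 2 0 5]
After op 2 (reverse): [5 0 2 4 1 8 7 3 6]
After op 3 (out_shuffle): [5 8 0 7 2 3 4 6 1]
After op 4 (reverse): [1 6 4 3 2 7 0 8 5]
After op 5 (out_shuffle): [1 7 6 0 4 8 3 5 2]

Answer: 1 7 6 0 4 8 3 5 2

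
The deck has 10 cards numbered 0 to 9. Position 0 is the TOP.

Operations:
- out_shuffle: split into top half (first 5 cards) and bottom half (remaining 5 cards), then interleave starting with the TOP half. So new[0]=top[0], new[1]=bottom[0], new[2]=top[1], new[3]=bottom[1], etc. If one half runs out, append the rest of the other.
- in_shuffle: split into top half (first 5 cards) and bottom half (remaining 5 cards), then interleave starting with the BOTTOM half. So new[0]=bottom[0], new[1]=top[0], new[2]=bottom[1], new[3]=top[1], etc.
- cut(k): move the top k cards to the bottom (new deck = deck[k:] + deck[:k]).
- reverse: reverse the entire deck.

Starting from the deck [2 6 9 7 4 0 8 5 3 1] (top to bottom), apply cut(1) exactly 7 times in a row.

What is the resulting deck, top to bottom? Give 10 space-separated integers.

After op 1 (cut(1)): [6 9 7 4 0 8 5 3 1 2]
After op 2 (cut(1)): [9 7 4 0 8 5 3 1 2 6]
After op 3 (cut(1)): [7 4 0 8 5 3 1 2 6 9]
After op 4 (cut(1)): [4 0 8 5 3 1 2 6 9 7]
After op 5 (cut(1)): [0 8 5 3 1 2 6 9 7 4]
After op 6 (cut(1)): [8 5 3 1 2 6 9 7 4 0]
After op 7 (cut(1)): [5 3 1 2 6 9 7 4 0 8]

Answer: 5 3 1 2 6 9 7 4 0 8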